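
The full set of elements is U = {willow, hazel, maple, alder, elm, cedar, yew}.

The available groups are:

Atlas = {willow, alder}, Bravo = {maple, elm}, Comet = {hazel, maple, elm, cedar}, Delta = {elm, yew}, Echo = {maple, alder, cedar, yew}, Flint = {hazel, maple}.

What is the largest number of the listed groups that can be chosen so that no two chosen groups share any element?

3

Atlas, Delta, Flint are pairwise disjoint (Atlas={willow,alder}; Delta={elm,yew}; Flint={hazel,maple}).
Every remaining group overlaps one of these, and no 4 of the listed groups are pairwise disjoint, so 3 is the maximum.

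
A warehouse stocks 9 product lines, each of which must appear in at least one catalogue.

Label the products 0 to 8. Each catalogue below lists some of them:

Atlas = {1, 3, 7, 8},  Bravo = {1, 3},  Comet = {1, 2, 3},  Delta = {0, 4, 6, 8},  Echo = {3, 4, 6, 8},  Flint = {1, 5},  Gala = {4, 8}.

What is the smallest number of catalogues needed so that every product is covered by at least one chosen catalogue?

4

Take {Atlas, Comet, Delta, Flint}. Their union is {0, 1, 2, 3, 4, 5, 6, 7, 8}, which is all 9 products.
No 3 of the 7 catalogues cover everything (all 35 combinations miss at least one product), so 4 is optimal.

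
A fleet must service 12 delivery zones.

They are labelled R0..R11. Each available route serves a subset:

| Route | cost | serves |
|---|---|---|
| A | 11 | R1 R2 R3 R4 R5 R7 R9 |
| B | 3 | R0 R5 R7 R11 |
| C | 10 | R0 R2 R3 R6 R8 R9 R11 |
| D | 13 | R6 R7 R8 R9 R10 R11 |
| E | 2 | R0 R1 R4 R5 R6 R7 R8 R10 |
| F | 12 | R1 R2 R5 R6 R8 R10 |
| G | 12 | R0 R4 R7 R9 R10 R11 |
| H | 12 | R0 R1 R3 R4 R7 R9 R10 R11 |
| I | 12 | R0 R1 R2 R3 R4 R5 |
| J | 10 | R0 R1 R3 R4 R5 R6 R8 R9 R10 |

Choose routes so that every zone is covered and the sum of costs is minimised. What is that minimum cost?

12

C, E together cover every zone (C ∪ E = {R0, R1, R2, R3, R4, R5, R6, R7, R8, R9, R10, R11}); total cost 10 + 2 = 12.
No covering selection has total cost below 12.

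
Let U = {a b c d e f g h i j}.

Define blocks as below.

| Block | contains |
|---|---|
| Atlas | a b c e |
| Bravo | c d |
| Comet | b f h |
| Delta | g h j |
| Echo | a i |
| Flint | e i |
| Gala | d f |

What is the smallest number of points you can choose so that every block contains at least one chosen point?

The 4 points {c, f, h, i} hit every block.
No choice of 3 points meets every block, so 4 is the minimum.

4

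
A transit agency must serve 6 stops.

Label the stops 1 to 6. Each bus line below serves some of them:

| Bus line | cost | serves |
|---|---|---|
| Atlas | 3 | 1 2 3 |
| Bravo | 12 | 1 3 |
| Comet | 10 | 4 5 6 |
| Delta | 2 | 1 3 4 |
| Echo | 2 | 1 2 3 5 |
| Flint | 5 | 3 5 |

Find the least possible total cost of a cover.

Comet, Echo together cover every stop (Comet ∪ Echo = {1, 2, 3, 4, 5, 6}); total cost 10 + 2 = 12.
The greedy pick Echo, Delta, Comet costs 14; no covering selection beats 12.

12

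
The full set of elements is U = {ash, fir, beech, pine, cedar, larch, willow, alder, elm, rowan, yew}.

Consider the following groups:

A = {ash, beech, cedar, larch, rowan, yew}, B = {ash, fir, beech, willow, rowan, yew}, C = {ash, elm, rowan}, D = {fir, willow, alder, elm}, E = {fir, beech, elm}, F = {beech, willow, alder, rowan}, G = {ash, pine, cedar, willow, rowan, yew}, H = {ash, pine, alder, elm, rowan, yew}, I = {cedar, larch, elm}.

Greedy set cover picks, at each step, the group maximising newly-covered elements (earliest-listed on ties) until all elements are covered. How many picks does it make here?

3

Greedy: pick A (covers 6 new) → pick D (covers 4 new) → pick G (covers 1 new). Total picks: 3.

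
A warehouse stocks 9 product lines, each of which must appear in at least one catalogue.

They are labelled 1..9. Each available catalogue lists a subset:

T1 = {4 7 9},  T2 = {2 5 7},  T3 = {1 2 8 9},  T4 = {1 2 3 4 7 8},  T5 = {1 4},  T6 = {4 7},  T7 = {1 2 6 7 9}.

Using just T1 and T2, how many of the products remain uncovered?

Union of T1, T2 = {2, 4, 5, 7, 9}.
Not covered: 1, 3, 6, 8 — 4 products.

4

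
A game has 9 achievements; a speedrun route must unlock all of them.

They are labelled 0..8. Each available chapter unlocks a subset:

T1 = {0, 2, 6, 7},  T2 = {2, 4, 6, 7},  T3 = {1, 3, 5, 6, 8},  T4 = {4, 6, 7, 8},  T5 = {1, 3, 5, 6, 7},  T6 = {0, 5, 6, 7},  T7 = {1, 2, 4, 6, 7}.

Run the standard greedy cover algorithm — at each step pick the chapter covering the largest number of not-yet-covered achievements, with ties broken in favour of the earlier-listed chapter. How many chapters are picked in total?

Greedy: pick T3 (covers 5 new) → pick T1 (covers 3 new) → pick T2 (covers 1 new). Total picks: 3.

3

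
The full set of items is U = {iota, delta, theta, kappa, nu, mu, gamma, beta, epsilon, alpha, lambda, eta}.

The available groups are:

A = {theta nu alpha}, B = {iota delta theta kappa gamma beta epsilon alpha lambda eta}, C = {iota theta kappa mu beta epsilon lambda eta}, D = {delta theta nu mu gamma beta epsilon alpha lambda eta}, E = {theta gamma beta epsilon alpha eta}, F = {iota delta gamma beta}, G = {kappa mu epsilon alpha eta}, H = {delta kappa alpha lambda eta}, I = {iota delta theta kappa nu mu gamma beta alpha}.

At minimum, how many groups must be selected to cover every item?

2

Take {B, I}. Their union is {iota, delta, theta, kappa, nu, mu, gamma, beta, epsilon, alpha, lambda, eta}, which is all 12 items.
No single group has all 12 items (the largest, B, has 10), so 2 is optimal.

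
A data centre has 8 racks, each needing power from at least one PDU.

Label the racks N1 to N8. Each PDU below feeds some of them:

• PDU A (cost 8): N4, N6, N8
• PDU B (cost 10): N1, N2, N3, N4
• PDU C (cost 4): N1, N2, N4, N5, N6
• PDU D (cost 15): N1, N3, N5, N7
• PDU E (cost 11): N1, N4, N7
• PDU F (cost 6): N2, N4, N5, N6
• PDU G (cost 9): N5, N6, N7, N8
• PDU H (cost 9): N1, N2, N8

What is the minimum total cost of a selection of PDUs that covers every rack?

B, G together cover every rack (B ∪ G = {N1, N2, N3, N4, N5, N6, N7, N8}); total cost 10 + 9 = 19.
The greedy pick C, G, B costs 23; no covering selection beats 19.

19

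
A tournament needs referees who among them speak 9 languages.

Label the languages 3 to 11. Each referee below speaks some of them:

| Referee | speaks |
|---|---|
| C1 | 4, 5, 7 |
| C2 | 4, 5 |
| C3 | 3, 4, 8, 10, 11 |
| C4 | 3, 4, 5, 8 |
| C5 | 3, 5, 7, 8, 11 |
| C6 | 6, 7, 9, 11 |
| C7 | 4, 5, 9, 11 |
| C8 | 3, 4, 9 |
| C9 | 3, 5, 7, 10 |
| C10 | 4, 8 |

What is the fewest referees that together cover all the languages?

3

Take {C3, C5, C6}. Their union is {3, 4, 5, 6, 7, 8, 9, 10, 11}, which is all 9 languages.
Only C6 contains 6, so C6 is forced; the remaining 5 languages need at least 2 more referees (each remaining referee adds at most 4) — so at least 3 referees are needed, and 3 is optimal.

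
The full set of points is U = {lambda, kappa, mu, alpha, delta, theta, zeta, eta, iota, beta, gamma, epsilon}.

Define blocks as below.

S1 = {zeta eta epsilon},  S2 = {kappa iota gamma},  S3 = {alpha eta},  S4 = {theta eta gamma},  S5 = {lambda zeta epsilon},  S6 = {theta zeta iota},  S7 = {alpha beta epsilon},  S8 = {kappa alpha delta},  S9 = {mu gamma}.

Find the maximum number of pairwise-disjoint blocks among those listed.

3

S3, S6, S9 are pairwise disjoint (S3={alpha,eta}; S6={theta,zeta,iota}; S9={mu,gamma}).
Every remaining block overlaps one of these, and no 4 of the listed blocks are pairwise disjoint, so 3 is the maximum.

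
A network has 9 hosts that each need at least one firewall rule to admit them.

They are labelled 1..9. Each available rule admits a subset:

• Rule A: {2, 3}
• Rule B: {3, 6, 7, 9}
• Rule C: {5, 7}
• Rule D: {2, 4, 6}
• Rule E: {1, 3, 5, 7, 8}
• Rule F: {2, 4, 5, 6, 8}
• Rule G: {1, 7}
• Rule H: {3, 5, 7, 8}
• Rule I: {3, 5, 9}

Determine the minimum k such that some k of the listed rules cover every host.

F and G and I together: F ∪ G ∪ I = {1, 2, 3, 4, 5, 6, 7, 8, 9} — every host is covered.
No 2 of the 9 rules cover everything (all 36 combinations miss at least one host), so 3 is optimal.

3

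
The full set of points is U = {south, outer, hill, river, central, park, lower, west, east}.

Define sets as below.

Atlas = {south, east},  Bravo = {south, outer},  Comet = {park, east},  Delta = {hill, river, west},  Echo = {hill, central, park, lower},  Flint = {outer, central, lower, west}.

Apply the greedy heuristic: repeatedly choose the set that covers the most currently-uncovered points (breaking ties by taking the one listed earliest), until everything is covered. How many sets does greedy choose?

Greedy: pick Echo (covers 4 new) → pick Atlas (covers 2 new) → pick Delta (covers 2 new) → pick Bravo (covers 1 new). Total picks: 4.

4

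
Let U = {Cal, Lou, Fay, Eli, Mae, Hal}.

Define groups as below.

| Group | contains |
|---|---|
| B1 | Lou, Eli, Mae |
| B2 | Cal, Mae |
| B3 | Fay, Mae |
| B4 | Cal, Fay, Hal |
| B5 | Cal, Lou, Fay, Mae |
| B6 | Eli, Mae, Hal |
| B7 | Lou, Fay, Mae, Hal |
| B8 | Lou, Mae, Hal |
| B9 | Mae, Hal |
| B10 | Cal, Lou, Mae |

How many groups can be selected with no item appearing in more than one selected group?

B1, B4 are pairwise disjoint (B1={Lou,Eli,Mae}; B4={Cal,Fay,Hal}).
Every remaining group overlaps one of these, and no 3 of the listed groups are pairwise disjoint, so 2 is the maximum.

2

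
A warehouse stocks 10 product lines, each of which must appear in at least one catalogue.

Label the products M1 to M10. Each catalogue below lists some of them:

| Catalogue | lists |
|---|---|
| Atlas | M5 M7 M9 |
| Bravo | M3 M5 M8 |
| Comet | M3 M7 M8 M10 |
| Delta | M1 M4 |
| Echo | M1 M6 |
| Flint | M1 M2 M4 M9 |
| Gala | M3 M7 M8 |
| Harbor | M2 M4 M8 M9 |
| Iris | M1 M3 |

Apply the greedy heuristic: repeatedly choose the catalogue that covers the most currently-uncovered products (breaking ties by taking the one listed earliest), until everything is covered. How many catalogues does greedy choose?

4

Greedy: pick Comet (covers 4 new) → pick Flint (covers 4 new) → pick Atlas (covers 1 new) → pick Echo (covers 1 new). Total picks: 4.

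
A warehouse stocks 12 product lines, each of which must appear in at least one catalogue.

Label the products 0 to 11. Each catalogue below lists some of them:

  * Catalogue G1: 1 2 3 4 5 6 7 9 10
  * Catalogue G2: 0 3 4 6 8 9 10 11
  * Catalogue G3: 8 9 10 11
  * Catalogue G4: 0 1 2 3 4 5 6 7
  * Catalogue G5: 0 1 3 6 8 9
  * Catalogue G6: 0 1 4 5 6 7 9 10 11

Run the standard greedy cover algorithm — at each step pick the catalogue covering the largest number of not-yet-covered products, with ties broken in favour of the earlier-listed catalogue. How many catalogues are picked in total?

Greedy: pick G1 (covers 9 new) → pick G2 (covers 3 new). Total picks: 2.

2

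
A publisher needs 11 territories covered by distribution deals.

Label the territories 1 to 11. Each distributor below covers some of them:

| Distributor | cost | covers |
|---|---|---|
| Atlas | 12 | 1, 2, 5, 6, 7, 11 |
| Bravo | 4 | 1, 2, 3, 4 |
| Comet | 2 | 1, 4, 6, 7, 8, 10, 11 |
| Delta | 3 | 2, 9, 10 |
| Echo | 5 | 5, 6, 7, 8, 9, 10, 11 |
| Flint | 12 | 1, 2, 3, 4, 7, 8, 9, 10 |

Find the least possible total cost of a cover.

9

Bravo, Echo together cover every territory (Bravo ∪ Echo = {1, 2, 3, 4, 5, 6, 7, 8, 9, 10, 11}); total cost 4 + 5 = 9.
The greedy pick Comet, Delta, Bravo, Echo costs 14; no covering selection beats 9.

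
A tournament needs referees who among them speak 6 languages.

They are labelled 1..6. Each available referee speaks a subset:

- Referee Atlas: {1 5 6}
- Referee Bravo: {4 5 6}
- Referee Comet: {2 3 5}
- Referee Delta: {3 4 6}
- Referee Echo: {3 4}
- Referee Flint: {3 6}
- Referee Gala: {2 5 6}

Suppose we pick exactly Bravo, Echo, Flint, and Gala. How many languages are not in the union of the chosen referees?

Union of Bravo, Echo, Flint, Gala = {2, 3, 4, 5, 6}.
Not covered: 1 — 1 language.

1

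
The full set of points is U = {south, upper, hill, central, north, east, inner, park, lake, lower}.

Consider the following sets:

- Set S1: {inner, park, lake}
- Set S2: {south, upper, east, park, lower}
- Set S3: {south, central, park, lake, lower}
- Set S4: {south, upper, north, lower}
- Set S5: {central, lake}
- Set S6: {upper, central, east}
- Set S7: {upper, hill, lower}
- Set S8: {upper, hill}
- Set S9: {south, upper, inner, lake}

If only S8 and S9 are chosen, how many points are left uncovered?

5

Union of S8, S9 = {south, upper, hill, inner, lake}.
Not covered: central, north, east, park, lower — 5 points.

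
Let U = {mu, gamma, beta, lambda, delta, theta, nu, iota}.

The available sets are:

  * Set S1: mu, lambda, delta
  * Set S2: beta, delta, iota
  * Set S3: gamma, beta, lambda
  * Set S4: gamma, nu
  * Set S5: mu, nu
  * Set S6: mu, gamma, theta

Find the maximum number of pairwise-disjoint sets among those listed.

S2, S4 are pairwise disjoint (S2={beta,delta,iota}; S4={gamma,nu}).
Every remaining set overlaps one of these, and no 3 of the listed sets are pairwise disjoint, so 2 is the maximum.

2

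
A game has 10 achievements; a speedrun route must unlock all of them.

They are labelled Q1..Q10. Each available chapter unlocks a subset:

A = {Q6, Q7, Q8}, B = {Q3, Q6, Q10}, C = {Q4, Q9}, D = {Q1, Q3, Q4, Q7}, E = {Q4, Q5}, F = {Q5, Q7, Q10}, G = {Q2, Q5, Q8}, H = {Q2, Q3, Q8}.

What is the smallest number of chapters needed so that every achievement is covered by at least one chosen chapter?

Take {B, C, D, G}. Their union is {Q1, Q2, Q3, Q4, Q5, Q6, Q7, Q8, Q9, Q10}, which is all 10 achievements.
Only C contains Q9, so C is forced; the remaining 8 achievements need at least 3 more chapters (each remaining chapter adds at most 3) — so at least 4 chapters are needed, and 4 is optimal.

4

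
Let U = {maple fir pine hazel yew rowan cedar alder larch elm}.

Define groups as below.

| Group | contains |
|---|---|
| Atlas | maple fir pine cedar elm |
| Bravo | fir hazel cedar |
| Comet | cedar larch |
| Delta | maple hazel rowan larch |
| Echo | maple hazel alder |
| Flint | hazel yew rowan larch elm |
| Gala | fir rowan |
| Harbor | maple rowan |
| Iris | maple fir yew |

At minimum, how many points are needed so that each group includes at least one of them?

H = {maple, fir, larch} meets every group (each contains at least one member of H), and |H| = 3.
The groups Comet, Echo, Gala are pairwise disjoint, so any hitting set needs a separate point for each — at least 3. Hence 3 is optimal.

3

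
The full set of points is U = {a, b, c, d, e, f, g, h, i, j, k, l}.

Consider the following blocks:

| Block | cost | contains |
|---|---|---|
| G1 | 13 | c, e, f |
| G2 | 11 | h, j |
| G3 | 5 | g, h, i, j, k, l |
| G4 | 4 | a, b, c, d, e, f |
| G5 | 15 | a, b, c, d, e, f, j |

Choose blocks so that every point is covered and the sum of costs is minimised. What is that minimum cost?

G3, G4 together cover every point (G3 ∪ G4 = {a, b, c, d, e, f, g, h, i, j, k, l}); total cost 5 + 4 = 9.
No covering selection has total cost below 9.

9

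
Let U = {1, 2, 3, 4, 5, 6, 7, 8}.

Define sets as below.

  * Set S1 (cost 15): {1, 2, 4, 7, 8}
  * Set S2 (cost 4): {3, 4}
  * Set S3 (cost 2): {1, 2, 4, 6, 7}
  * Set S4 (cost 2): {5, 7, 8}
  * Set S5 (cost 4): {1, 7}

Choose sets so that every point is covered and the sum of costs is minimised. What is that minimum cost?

8

S2, S3, S4 together cover every point (S2 ∪ S3 ∪ S4 = {1, 2, 3, 4, 5, 6, 7, 8}); total cost 4 + 2 + 2 = 8.
No covering selection has total cost below 8.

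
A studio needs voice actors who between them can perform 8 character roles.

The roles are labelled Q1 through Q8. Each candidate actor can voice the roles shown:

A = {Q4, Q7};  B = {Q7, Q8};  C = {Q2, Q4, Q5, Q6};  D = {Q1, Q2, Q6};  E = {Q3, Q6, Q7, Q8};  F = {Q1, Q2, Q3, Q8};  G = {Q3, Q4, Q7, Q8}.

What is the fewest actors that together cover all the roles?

3

C and F and G together: C ∪ F ∪ G = {Q1, Q2, Q3, Q4, Q5, Q6, Q7, Q8} — every role is covered.
Only C contains Q5, so C is forced; the remaining 4 roles need at least 2 more actors (each remaining actor adds at most 3) — so at least 3 actors are needed, and 3 is optimal.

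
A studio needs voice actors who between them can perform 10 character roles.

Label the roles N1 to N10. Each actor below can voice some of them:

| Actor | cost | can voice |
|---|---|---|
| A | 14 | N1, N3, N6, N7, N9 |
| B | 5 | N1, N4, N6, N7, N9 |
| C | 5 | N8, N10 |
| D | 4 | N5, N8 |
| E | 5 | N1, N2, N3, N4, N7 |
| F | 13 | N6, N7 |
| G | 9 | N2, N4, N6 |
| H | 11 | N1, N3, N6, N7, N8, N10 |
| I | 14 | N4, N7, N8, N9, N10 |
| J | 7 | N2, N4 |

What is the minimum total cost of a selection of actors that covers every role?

19

B, C, D, E together cover every role (B ∪ C ∪ D ∪ E = {N1, N2, N3, N4, N5, N6, N7, N8, N9, N10}); total cost 5 + 5 + 4 + 5 = 19.
No covering selection has total cost below 19.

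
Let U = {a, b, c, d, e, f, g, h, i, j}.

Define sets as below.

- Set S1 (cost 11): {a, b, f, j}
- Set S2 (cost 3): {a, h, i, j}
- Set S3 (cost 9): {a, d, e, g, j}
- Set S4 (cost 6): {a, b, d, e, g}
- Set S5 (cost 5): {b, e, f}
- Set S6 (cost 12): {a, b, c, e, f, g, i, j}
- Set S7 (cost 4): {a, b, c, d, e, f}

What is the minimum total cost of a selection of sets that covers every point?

S2, S4, S7 together cover every point (S2 ∪ S4 ∪ S7 = {a, b, c, d, e, f, g, h, i, j}); total cost 3 + 6 + 4 = 13.
No covering selection has total cost below 13.

13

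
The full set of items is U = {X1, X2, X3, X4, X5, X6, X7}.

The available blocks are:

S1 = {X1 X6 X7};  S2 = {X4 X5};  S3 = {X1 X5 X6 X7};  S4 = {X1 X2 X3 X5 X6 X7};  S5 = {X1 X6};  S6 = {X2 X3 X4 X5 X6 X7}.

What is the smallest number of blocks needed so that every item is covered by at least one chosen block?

S4 and S6 together: S4 ∪ S6 = {X1, X2, X3, X4, X5, X6, X7} — every item is covered.
No single block has all 7 items (the largest, S4, has 6), so 2 is optimal.

2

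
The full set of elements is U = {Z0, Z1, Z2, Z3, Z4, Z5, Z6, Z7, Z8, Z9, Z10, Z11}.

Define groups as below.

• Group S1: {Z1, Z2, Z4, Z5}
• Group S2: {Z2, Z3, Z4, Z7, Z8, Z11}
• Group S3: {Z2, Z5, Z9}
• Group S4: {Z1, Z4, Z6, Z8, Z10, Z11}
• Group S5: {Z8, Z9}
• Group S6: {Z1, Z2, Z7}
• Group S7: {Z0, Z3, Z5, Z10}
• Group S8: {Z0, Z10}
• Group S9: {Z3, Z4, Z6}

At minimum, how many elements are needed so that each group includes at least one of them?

The 4 elements {Z2, Z3, Z8, Z10} hit every group.
The groups S5, S6, S8, S9 are pairwise disjoint, so any hitting set needs a separate element for each — at least 4. Hence 4 is optimal.

4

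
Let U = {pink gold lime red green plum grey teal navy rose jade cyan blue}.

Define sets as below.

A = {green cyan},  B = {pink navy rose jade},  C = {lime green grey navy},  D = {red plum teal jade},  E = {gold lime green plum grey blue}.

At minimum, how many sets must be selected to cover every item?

4

A, B, D, and E cover everything between them: the union {pink, gold, lime, red, green, plum, grey, teal, navy, rose, jade, cyan, blue} is all of U.
Only A contains cyan, so A is forced; the remaining 11 items need at least 3 more sets (each remaining set adds at most 5) — so at least 4 sets are needed, and 4 is optimal.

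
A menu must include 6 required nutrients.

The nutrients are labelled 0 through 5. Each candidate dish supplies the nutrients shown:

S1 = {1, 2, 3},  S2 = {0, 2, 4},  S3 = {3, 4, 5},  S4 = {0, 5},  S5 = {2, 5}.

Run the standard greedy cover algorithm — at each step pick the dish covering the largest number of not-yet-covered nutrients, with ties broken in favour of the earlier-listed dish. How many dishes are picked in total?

3

Greedy: pick S1 (covers 3 new) → pick S2 (covers 2 new) → pick S3 (covers 1 new). Total picks: 3.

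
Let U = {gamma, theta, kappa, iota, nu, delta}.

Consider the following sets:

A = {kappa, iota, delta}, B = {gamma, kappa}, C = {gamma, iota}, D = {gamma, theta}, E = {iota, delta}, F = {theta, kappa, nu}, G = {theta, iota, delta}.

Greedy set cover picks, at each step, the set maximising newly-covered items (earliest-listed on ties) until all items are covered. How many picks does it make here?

3

Greedy: pick A (covers 3 new) → pick D (covers 2 new) → pick F (covers 1 new). Total picks: 3.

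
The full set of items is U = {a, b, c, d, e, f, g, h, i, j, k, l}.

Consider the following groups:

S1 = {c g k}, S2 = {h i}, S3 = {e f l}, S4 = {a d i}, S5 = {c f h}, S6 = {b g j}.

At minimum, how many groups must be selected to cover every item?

S1, S3, S4, S5, and S6 cover everything between them: the union {a, b, c, d, e, f, g, h, i, j, k, l} is all of U.
No 4 of the 6 groups cover everything (all 15 combinations miss at least one item), so 5 is optimal.

5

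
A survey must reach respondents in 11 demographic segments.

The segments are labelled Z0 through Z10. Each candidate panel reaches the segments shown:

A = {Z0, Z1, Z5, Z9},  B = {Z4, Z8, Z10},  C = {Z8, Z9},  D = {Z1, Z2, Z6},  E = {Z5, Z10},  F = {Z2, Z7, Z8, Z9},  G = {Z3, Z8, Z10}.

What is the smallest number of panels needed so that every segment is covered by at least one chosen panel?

A and B and D and F and G together: A ∪ B ∪ D ∪ F ∪ G = {Z0, Z1, Z2, Z3, Z4, Z5, Z6, Z7, Z8, Z9, Z10} — every segment is covered.
No 4 of the 7 panels cover everything (all 35 combinations miss at least one segment), so 5 is optimal.

5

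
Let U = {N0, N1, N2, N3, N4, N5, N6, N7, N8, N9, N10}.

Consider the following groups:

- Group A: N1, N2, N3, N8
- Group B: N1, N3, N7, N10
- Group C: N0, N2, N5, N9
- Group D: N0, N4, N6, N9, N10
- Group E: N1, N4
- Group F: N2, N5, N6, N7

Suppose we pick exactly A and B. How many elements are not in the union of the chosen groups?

Union of A, B = {N1, N2, N3, N7, N8, N10}.
Not covered: N0, N4, N5, N6, N9 — 5 elements.

5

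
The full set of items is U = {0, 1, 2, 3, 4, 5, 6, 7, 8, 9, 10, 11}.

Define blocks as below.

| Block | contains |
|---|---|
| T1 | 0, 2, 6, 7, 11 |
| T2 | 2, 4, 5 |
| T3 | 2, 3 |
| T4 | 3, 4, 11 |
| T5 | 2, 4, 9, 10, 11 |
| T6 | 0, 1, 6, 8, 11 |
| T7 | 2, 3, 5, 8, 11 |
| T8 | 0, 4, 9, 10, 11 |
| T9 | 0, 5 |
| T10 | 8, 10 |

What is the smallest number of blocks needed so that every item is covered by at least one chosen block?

T1, T5, T6, and T7 cover everything between them: the union {0, 1, 2, 3, 4, 5, 6, 7, 8, 9, 10, 11} is all of U.
Only T1 contains 7, so T1 is forced; the remaining 7 items need at least 3 more blocks (each remaining block adds at most 3) — so at least 4 blocks are needed, and 4 is optimal.

4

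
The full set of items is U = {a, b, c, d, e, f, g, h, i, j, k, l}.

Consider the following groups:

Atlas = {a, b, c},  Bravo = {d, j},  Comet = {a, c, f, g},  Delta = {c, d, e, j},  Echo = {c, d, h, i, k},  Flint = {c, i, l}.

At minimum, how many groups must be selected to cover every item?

Atlas and Comet and Delta and Echo and Flint together: Atlas ∪ Comet ∪ Delta ∪ Echo ∪ Flint = {a, b, c, d, e, f, g, h, i, j, k, l} — every item is covered.
No 4 of the 6 groups cover everything (all 15 combinations miss at least one item), so 5 is optimal.

5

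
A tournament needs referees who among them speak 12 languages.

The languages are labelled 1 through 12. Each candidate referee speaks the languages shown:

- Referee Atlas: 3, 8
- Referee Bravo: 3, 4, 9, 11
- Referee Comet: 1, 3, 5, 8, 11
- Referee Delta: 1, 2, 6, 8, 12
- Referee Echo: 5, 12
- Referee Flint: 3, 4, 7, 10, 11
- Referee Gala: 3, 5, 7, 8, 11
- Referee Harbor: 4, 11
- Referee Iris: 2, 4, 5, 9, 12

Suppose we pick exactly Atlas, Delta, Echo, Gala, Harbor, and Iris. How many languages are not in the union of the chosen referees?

1

Union of Atlas, Delta, Echo, Gala, Harbor, Iris = {1, 2, 3, 4, 5, 6, 7, 8, 9, 11, 12}.
Not covered: 10 — 1 language.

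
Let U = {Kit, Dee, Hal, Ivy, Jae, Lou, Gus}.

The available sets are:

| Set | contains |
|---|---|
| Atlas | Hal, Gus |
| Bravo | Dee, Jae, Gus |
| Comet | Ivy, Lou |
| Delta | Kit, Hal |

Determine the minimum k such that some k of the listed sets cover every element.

3

Bravo and Comet and Delta together: Bravo ∪ Comet ∪ Delta = {Kit, Dee, Hal, Ivy, Jae, Lou, Gus} — every element is covered.
Each set has at most 3 elements, and 2·3 = 6 < 7 — so at least 3 sets are needed, and 3 is optimal.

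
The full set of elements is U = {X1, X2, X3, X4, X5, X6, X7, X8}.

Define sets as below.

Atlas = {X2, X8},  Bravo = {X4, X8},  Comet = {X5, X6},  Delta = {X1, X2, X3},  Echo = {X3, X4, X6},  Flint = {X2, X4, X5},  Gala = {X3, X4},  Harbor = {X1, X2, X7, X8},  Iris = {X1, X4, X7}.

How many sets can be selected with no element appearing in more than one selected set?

3

Comet, Gala, Harbor are pairwise disjoint (Comet={X5,X6}; Gala={X3,X4}; Harbor={X1,X2,X7,X8}).
Every remaining set overlaps one of these, and no 4 of the listed sets are pairwise disjoint, so 3 is the maximum.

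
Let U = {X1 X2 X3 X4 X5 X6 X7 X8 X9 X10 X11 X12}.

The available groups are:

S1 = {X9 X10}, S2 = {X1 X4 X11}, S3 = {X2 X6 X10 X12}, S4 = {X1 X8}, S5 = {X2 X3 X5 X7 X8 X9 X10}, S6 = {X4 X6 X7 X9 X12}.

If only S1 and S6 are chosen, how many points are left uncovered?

6

Union of S1, S6 = {X4, X6, X7, X9, X10, X12}.
Not covered: X1, X2, X3, X5, X8, X11 — 6 points.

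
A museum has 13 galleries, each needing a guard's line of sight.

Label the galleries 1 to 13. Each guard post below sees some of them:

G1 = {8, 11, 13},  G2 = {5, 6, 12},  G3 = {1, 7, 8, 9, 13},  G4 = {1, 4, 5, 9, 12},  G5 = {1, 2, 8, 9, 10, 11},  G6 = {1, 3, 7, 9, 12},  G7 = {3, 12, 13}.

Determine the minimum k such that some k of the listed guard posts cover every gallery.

5

G2 and G4 and G5 and G6 and G7 together: G2 ∪ G4 ∪ G5 ∪ G6 ∪ G7 = {1, 2, 3, 4, 5, 6, 7, 8, 9, 10, 11, 12, 13} — every gallery is covered.
No 4 of the 7 guard posts cover everything (all 35 combinations miss at least one gallery), so 5 is optimal.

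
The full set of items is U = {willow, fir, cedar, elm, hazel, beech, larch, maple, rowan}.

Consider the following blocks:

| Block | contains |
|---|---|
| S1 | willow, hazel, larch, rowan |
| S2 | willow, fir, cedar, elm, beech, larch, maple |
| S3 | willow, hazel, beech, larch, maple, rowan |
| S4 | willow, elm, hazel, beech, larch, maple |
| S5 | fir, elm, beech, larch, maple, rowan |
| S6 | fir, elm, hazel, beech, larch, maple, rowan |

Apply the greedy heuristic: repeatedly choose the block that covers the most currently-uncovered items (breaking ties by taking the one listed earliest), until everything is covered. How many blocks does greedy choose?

Greedy: pick S2 (covers 7 new) → pick S1 (covers 2 new). Total picks: 2.

2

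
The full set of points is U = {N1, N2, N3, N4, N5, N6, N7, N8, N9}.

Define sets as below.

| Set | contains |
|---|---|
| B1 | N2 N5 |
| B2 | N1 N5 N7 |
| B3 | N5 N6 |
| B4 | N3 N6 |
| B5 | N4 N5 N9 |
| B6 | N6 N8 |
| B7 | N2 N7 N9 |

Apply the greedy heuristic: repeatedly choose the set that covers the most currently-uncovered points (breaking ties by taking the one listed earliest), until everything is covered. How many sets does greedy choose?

Greedy: pick B2 (covers 3 new) → pick B4 (covers 2 new) → pick B5 (covers 2 new) → pick B1 (covers 1 new) → pick B6 (covers 1 new). Total picks: 5.

5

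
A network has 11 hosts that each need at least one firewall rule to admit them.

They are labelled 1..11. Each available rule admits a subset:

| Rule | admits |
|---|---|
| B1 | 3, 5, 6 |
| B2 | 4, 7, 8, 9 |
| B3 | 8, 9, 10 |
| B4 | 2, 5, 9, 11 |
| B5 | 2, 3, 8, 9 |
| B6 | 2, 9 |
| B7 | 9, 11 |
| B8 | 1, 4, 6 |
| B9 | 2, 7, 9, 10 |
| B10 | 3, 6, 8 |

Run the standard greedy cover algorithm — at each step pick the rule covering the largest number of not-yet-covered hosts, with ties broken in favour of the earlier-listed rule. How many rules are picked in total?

5

Greedy: pick B2 (covers 4 new) → pick B1 (covers 3 new) → pick B4 (covers 2 new) → pick B3 (covers 1 new) → pick B8 (covers 1 new). Total picks: 5.
(The true minimum cover uses only 4 rules, so greedy is not optimal here.)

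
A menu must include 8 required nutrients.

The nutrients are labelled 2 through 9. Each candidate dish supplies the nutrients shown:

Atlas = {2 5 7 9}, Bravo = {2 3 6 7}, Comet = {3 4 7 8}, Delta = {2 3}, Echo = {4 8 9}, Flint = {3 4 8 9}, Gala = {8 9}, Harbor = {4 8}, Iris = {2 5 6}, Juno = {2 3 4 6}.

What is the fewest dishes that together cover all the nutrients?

3

Comet and Gala and Iris together: Comet ∪ Gala ∪ Iris = {2, 3, 4, 5, 6, 7, 8, 9} — every nutrient is covered.
No 2 of the 10 dishes cover everything (all 45 combinations miss at least one nutrient), so 3 is optimal.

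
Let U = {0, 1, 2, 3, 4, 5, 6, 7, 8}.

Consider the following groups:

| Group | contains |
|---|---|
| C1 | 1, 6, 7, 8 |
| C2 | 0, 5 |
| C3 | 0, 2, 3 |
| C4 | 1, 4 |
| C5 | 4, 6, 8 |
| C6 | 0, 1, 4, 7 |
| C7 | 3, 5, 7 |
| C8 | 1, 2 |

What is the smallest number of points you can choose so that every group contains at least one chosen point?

4

H = {0, 1, 5, 8} meets every group (each contains at least one member of H), and |H| = 4.
No choice of 3 points meets every group, so 4 is the minimum.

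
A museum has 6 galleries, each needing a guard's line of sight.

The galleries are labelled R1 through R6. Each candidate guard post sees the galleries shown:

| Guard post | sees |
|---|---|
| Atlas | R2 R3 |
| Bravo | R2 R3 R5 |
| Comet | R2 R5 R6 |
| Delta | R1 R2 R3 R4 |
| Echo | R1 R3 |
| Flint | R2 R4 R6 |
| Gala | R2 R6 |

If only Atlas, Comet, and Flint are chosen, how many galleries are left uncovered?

1

Union of Atlas, Comet, Flint = {R2, R3, R4, R5, R6}.
Not covered: R1 — 1 gallery.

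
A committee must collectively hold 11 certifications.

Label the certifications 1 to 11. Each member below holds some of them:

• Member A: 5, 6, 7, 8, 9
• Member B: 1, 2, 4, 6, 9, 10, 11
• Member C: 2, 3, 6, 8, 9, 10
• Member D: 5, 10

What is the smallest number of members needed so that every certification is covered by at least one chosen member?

3

A and B and C together: A ∪ B ∪ C = {1, 2, 3, 4, 5, 6, 7, 8, 9, 10, 11} — every certification is covered.
Only B contains 1, so B is forced; the remaining 4 certifications need at least 2 more members (each remaining member adds at most 3) — so at least 3 members are needed, and 3 is optimal.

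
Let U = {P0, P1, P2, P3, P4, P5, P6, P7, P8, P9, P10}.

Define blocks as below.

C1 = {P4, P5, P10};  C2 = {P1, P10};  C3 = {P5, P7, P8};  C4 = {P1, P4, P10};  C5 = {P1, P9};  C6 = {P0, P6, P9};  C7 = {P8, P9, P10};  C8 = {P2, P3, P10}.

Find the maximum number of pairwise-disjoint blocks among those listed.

3

C3, C5, C8 are pairwise disjoint (C3={P5,P7,P8}; C5={P1,P9}; C8={P2,P3,P10}).
Every remaining block overlaps one of these, and no 4 of the listed blocks are pairwise disjoint, so 3 is the maximum.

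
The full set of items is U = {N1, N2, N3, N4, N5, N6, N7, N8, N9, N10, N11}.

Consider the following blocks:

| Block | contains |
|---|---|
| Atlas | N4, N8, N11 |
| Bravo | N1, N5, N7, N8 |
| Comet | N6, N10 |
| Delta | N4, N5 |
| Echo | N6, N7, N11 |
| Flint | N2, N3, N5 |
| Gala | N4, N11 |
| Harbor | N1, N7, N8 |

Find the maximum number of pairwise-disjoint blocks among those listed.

4

Comet, Flint, Gala, Harbor are pairwise disjoint (Comet={N6,N10}; Flint={N2,N3,N5}; Gala={N4,N11}; Harbor={N1,N7,N8}).
Every remaining block overlaps one of these, and no 5 of the listed blocks are pairwise disjoint, so 4 is the maximum.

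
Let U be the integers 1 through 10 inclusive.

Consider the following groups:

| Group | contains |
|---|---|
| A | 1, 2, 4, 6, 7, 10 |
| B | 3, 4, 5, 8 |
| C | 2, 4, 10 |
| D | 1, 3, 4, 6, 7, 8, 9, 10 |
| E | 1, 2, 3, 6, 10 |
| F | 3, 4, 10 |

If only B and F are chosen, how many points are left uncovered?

Union of B, F = {3, 4, 5, 8, 10}.
Not covered: 1, 2, 6, 7, 9 — 5 points.

5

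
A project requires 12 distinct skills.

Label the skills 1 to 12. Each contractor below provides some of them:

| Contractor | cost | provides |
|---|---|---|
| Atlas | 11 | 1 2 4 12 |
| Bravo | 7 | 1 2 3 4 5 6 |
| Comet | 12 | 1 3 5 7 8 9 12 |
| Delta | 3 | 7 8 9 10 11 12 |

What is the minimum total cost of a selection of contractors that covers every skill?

Bravo, Delta together cover every skill (Bravo ∪ Delta = {1, 2, 3, 4, 5, 6, 7, 8, 9, 10, 11, 12}); total cost 7 + 3 = 10.
No covering selection has total cost below 10.

10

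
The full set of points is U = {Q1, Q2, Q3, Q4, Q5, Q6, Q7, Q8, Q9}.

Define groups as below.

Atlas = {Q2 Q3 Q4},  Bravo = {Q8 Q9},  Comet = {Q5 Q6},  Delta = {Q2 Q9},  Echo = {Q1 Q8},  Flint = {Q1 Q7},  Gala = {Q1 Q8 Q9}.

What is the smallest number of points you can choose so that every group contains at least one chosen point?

The 4 points {Q1, Q3, Q6, Q9} hit every group.
The groups Atlas, Bravo, Comet, Flint are pairwise disjoint, so any hitting set needs a separate point for each — at least 4. Hence 4 is optimal.

4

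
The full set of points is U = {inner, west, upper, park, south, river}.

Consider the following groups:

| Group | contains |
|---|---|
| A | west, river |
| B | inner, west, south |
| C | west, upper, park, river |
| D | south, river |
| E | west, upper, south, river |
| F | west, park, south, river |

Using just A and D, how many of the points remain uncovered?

3

Union of A, D = {west, south, river}.
Not covered: inner, upper, park — 3 points.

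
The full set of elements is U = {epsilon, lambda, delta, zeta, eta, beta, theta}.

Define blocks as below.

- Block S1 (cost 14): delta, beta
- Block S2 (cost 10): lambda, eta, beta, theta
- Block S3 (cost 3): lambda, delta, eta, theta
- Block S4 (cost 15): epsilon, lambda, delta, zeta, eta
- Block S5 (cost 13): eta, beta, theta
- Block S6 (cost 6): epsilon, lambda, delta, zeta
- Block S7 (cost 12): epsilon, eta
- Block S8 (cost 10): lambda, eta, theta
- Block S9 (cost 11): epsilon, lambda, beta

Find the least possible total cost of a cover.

16

S2, S6 together cover every element (S2 ∪ S6 = {epsilon, lambda, delta, zeta, eta, beta, theta}); total cost 10 + 6 = 16.
The greedy pick S3, S6, S2 costs 19; no covering selection beats 16.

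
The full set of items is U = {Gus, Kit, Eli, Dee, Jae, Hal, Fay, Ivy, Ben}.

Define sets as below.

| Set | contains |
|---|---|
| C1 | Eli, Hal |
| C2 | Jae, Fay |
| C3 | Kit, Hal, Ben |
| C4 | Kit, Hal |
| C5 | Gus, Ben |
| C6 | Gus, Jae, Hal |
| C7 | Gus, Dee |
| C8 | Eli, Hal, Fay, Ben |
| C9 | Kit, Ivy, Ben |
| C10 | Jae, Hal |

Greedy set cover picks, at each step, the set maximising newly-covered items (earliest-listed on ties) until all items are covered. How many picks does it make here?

4

Greedy: pick C8 (covers 4 new) → pick C6 (covers 2 new) → pick C9 (covers 2 new) → pick C7 (covers 1 new). Total picks: 4.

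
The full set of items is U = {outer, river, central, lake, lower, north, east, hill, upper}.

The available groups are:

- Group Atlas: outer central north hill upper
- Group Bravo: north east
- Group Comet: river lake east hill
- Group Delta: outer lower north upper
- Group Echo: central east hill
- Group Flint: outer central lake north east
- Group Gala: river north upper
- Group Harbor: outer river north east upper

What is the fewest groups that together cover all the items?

Comet, Delta, and Echo cover everything between them: the union {outer, river, central, lake, lower, north, east, hill, upper} is all of U.
Only Delta contains lower, so Delta is forced; the remaining 5 items need at least 2 more groups (each remaining group adds at most 4) — so at least 3 groups are needed, and 3 is optimal.

3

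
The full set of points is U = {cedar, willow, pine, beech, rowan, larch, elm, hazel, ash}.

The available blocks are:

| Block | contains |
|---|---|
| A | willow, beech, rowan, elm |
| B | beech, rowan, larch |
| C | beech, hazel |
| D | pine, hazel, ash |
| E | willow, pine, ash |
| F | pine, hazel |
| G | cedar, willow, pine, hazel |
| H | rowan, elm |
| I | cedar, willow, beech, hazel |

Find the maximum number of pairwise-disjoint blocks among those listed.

3

C, E, H are pairwise disjoint (C={beech,hazel}; E={willow,pine,ash}; H={rowan,elm}).
Every remaining block overlaps one of these, and no 4 of the listed blocks are pairwise disjoint, so 3 is the maximum.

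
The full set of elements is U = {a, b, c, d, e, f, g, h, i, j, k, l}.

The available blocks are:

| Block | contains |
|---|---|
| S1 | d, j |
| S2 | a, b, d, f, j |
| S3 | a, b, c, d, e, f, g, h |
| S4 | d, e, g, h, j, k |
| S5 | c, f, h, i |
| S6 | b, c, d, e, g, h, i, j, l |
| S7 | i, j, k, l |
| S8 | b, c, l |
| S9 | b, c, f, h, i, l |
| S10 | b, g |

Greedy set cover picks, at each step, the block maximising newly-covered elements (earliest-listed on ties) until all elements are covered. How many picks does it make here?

3

Greedy: pick S6 (covers 9 new) → pick S2 (covers 2 new) → pick S4 (covers 1 new). Total picks: 3.
(The true minimum cover uses only 2 blocks, so greedy is not optimal here.)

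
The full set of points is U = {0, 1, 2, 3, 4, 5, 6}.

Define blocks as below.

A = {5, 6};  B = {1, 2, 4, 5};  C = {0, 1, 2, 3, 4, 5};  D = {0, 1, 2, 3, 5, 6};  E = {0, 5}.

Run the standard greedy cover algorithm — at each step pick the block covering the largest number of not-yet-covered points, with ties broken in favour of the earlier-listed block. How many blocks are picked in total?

2

Greedy: pick C (covers 6 new) → pick A (covers 1 new). Total picks: 2.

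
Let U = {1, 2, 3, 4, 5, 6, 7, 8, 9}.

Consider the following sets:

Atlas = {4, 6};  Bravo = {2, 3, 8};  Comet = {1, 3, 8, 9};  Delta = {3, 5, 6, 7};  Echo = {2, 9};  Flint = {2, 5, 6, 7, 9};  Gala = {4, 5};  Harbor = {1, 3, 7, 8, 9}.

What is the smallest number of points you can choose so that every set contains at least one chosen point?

3

H = {3, 4, 9} meets every set (each contains at least one member of H), and |H| = 3.
No choice of 2 points meets every set, so 3 is the minimum.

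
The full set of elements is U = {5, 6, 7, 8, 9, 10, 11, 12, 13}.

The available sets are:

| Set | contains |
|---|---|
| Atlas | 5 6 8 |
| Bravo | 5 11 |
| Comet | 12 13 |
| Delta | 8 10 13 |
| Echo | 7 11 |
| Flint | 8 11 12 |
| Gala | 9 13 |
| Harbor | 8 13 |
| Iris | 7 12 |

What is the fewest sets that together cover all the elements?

5

Atlas, Delta, Echo, Flint, and Gala cover everything between them: the union {5, 6, 7, 8, 9, 10, 11, 12, 13} is all of U.
No 4 of the 9 sets cover everything (all 126 combinations miss at least one element), so 5 is optimal.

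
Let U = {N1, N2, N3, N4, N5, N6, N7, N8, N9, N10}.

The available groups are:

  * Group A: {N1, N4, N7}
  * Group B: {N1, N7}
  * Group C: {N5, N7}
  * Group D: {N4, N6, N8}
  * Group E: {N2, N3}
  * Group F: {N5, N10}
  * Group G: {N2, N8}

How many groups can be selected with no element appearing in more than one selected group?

4

B, D, E, F are pairwise disjoint (B={N1,N7}; D={N4,N6,N8}; E={N2,N3}; F={N5,N10}).
Every remaining group overlaps one of these, and no 5 of the listed groups are pairwise disjoint, so 4 is the maximum.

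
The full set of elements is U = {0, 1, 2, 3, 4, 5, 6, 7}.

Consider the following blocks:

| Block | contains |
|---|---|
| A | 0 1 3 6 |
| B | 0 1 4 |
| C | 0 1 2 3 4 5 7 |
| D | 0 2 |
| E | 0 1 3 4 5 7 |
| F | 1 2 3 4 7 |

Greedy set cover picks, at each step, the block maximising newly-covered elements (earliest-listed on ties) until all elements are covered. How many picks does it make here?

2

Greedy: pick C (covers 7 new) → pick A (covers 1 new). Total picks: 2.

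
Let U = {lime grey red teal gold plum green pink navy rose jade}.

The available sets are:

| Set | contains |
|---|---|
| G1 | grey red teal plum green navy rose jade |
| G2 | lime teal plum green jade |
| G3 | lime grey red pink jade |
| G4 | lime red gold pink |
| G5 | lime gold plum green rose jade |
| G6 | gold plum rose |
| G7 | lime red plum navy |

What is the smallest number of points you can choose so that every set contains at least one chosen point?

2

Take H = {plum, pink}. Each listed set contains at least one of these, so H is a hitting set of size 2.
The sets G3, G6 are pairwise disjoint, so any hitting set needs a separate point for each — at least 2. Hence 2 is optimal.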